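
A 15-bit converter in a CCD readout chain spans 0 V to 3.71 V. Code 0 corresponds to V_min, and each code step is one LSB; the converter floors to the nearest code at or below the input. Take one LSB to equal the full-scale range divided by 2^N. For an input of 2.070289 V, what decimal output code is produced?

V_FS = 3.71 V. LSB = 3.71 V / 2^15 ≈ 113.2 µV.
V_in − V_min = 2.070289 − (0) = 2.070289 V.
Divide by LSB: 2.070289 × 32768/3.71 = 18285.5067.
Truncating gives code 18285.

18285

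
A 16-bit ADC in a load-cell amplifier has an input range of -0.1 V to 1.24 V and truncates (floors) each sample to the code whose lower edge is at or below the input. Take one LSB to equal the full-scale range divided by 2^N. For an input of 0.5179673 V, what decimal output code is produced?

Span: 1.24 V − (-0.1 V) = 1.34 V. LSB = 1.34 V / 2^16 ≈ 20.45 µV.
V_in − V_min = 0.5179673 − (-0.1) = 0.6179673 V.
Divide by LSB: 0.6179673 × 65536/1.34 = 30223.2127.
Truncating gives code 30223.

30223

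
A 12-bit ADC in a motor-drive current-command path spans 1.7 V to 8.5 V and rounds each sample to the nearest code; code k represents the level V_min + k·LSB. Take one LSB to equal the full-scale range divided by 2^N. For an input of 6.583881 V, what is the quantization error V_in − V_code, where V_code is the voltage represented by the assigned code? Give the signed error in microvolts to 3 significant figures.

Full-scale range = 8.5 V − (1.7 V) = 6.8 V. LSB = 6.8 V / 2^12 ≈ 1.660 mV.
(V_in − V_min)/LSB = (6.583881 − (1.7)) × 4096/6.8 = 2941.8201 → nearest code k = 2942.
Reconstructed level: 1.7 + 2942 × 6.8/4096 V = 6.584179688 V.
Error = V_in − V_code = 6.583881 − (6.584179688) = −299 µV.

−299 µV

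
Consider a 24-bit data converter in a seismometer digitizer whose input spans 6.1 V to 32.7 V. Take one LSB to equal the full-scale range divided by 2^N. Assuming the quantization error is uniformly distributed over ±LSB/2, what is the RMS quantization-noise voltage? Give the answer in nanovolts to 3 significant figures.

458 nV

Span: 32.7 V − (6.1 V) = 26.6 V.
Step size = 26.6/16777216 V = 1.5855 µV.
σ_q = LSB/√12 = 1.5855 µV/3.4641 = 458 nV.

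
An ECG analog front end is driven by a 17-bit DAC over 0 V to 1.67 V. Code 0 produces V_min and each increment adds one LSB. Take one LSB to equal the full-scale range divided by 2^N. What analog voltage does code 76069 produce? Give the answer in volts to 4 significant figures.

V_FS = 1.67 V. LSB = 1.67 V / 2^17.
Output = V_min + (76069/131072) × range = 0 + 0.580360 × 1.67 V
      = 0 V + 0.969202 V = 0.969202 V.

0.9692 V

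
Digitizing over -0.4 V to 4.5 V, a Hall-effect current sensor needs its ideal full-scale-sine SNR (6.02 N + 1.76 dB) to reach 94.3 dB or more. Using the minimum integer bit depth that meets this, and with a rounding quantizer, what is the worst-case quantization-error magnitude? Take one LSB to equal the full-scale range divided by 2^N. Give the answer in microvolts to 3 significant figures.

Span: 4.5 V − (-0.4 V) = 4.9 V.
Solving 6.02 N ≥ 94.3 − 1.76: N ≥ 15.372. Round up → N = 16.
LSB = 4.9 V / 2^16 = 74.768 µV.
Half an LSB is 37.4 µV.

37.4 µV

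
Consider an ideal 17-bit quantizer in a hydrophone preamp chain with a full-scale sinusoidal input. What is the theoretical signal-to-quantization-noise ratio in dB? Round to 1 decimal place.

Ideal quantization SNR: 6.02 × 17 + 1.76 dB = 104.1 dB.

104.1 dB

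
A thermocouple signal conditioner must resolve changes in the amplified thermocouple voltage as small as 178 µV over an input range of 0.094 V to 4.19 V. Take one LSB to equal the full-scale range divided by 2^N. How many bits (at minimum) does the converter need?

Span: 4.19 V − (0.094 V) = 4.096 V.
Need 2^N ≥ 4.096 V / 178 µV = 23010 → N_min = 15.

15 bits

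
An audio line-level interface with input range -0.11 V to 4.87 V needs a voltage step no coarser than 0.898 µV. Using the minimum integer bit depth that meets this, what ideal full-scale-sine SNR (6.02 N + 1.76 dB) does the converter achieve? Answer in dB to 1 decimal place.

140.2 dB

Span: 4.87 V − (-0.11 V) = 4.98 V.
Required number of levels: 4.98/0.898 µV = 5.5457e6; smallest N with 2^N ≥ that is 23.
SNR = 6.02 × 23 + 1.76 = 140.22 dB.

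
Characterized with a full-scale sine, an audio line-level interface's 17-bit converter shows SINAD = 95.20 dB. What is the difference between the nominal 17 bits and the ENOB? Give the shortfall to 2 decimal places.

1.48 bits

Effective bits = (95.20 − 1.76)/6.02 = 15.5216.
17 − 15.5216 = 1.48 bits below nominal.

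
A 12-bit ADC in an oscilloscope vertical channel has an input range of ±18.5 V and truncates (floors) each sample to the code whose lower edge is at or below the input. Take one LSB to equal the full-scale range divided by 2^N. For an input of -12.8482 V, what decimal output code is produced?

Full-scale range = 18.5 V − (-18.5 V) = 37 V. LSB = 37 V / 2^12 ≈ 9.033 mV.
(V_in − V_min) × 2^12/range = (-12.8482 − (-18.5)) × 4096/37 = 625.670.
Floor → code = 625.

625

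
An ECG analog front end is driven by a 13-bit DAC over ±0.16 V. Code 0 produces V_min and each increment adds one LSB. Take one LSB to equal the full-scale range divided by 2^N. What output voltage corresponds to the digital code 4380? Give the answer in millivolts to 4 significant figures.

Range = 0.16 − (-0.16) = 0.32 V. LSB = 0.32 V / 2^13.
V_out = -0.16 + 4380 × (0.32/8192) V
      = -0.16 V + 0.171094 V = 0.0110938 V.

11.09 mV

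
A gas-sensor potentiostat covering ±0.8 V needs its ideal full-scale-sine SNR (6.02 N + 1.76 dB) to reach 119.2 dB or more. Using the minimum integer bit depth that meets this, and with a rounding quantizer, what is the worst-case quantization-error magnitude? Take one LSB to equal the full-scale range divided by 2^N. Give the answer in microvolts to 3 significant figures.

Full-scale range = 0.8 V − (-0.8 V) = 1.6 V.
Required N = ⌈(119.2 − 1.76)/6.02⌉ = ⌈19.508⌉ = 20.
Step size = 1.6/1048576 V = 1.5259 µV.
Max error for round-to-nearest is LSB/2 = 0.763 µV.

0.763 µV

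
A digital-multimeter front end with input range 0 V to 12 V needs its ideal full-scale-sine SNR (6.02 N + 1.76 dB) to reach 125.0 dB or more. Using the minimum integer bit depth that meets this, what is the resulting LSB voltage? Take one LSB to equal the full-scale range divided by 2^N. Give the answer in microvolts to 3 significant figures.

Full-scale range = 12 V.
Solving 6.02 N ≥ 125.0 − 1.76: N ≥ 20.472. Round up → N = 21.
Step size = 12/2097152 V = 5.72 µV.

5.72 µV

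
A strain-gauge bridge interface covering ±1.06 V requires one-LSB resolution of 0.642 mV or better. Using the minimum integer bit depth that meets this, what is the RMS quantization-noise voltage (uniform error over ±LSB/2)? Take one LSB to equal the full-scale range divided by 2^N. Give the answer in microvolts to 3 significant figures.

149 µV

The full-scale span is 1.06 − (-1.06) = 2.12 V.
Need 2^N ≥ 2.12 V / 0.642 mV = 3302 → N_min = 12.
LSB = 2.12 V ÷ 2^12 = 2.12/4096 V = 0.51758 mV.
RMS noise = LSB/√12 = 149 µV.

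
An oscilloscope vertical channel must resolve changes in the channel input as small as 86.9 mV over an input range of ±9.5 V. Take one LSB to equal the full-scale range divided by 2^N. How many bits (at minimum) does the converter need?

Full-scale range = 9.5 V − (-9.5 V) = 19 V.
Levels needed ≥ 19/86.9 mV = 218.6. 2^8 = 256 suffices, so N_min = 8.

8 bits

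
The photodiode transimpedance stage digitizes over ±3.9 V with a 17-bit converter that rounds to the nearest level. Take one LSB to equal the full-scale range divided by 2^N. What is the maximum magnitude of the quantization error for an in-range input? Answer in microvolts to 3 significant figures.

Span: 3.9 V − (-3.9 V) = 7.8 V.
Step size = 7.8/131072 V = 59.509 µV.
Worst-case error for round-to-nearest is half an LSB: 29.8 µV.

29.8 µV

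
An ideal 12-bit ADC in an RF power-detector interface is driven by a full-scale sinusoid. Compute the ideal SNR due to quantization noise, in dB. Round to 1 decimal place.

74.0 dB

6.02(12) + 1.76 = 72.24 + 1.76 = 74.00 dB.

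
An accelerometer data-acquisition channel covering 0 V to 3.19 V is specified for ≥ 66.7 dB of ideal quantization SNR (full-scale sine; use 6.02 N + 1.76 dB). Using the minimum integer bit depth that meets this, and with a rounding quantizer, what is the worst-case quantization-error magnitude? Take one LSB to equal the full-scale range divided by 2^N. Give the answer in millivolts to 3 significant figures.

Full-scale range = 3.19 V.
6.02 N + 1.76 ≥ 66.7 gives N ≥ 10.787, so the minimum integer is 11.
One LSB is 3.19 V / 2048 = 1.5576 mV.
Max error for round-to-nearest is LSB/2 = 0.779 mV.

0.779 mV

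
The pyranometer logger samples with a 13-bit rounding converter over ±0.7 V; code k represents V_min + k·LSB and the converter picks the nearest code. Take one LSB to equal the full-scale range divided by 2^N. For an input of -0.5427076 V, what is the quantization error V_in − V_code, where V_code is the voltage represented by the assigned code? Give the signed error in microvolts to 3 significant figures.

Full-scale range = 0.7 V − (-0.7 V) = 1.4 V. LSB = 1.4 V / 2^13 ≈ 170.9 µV.
(-0.5427076 − (-0.7)) / LSB = 0.1572924 × 8192/1.4 = 920.3852. Nearest integer: k = 920.
V_code = V_min + k × range/2^13 = -0.7 + 920 × 1.4/8192 = -0.5427734375 V.
Error = V_in − V_code = -0.5427076 − (-0.5427734375) = +65.8 µV.

+65.8 µV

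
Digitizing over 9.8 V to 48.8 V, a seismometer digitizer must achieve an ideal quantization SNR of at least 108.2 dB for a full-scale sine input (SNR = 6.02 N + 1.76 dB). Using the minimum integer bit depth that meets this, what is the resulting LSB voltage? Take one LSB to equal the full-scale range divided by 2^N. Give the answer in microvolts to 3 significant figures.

Range = 48.8 − (9.8) = 39 V.
N ≥ (108.2 − 1.76)/6.02 = 17.681 → N_min = 18.
LSB = 39 V / 2^18 = 149 µV.

149 µV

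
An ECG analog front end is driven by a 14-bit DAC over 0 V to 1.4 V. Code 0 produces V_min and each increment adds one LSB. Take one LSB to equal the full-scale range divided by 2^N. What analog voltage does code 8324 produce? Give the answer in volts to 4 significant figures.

0.7113 V

Range is 1.4 V. LSB = 1.4 V / 2^14.
V_out = V_min + code × LSB = 0 V + 8324 × 1.4 V / 16384
      = 0 + 0.711279 = 0.711279 V.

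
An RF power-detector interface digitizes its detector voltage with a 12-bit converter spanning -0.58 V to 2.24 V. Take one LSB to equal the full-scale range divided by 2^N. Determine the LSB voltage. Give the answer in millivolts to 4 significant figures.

The full-scale span is 2.24 − (-0.58) = 2.82 V.
There are 2^12 = 4096 steps.
LSB = 2.82 V / 2^12 = 0.6885 mV.

0.6885 mV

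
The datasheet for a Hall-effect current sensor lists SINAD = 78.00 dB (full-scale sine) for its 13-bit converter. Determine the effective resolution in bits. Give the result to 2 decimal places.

12.66 bits

ENOB = (78.00 − 1.76)/6.02 = 12.6645 bits.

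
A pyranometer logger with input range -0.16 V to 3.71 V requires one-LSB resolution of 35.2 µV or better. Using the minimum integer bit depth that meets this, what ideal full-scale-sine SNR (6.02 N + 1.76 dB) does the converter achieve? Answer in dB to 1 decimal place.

104.1 dB

Full-scale range = 3.71 V − (-0.16 V) = 3.87 V.
3.87 V / 35.2 µV = 109900. Since 2^16 = 65536 and 2^17 = 131072, N = 17.
Ideal SNR at N = 17: 6.02·17 + 1.76 = 104.1 dB.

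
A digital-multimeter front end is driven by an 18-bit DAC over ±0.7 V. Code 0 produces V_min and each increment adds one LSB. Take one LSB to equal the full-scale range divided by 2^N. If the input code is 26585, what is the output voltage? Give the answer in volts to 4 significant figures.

-0.5580 V

Range = 0.7 − (-0.7) = 1.4 V. LSB = 1.4 V / 2^18.
V_out = V_min + code × LSB = -0.7 V + 26585 × 1.4 V / 262144
      = -0.7 V + 0.141979 V = -0.558021 V.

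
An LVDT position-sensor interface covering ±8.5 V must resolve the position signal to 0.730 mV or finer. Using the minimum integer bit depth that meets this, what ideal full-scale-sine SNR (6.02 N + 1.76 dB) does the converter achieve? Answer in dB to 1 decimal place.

92.1 dB

Full-scale range = 8.5 V − (-8.5 V) = 17 V.
17 V / 0.730 mV = 23290. Since 2^14 = 16384 and 2^15 = 32768, N = 15.
6.02(15) + 1.76 = 92.06 dB.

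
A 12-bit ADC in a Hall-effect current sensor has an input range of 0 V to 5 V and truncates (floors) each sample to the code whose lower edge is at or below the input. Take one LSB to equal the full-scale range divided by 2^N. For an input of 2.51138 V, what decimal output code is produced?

2057

Span = 5 V. LSB = 5 V / 2^12 ≈ 1.221 mV.
code = ⌊(V_in − V_min)/LSB⌋ = ⌊(V_in − V_min) × 2^12 / range⌋
     = ⌊(2.51138 − (0)) × 4096 / 5⌋ = ⌊2.51138 × 4096/5⌋
     = ⌊2057.322⌋ = 2057.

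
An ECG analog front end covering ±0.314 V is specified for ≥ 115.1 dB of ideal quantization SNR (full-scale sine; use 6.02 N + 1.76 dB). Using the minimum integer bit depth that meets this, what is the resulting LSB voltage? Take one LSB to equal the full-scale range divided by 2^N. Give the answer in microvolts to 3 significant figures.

1.20 µV

Span: 0.314 V − (-0.314 V) = 0.628 V.
Solving 6.02 N ≥ 115.1 − 1.76: N ≥ 18.827. Round up → N = 19.
Step size = 0.628/524288 V = 1.20 µV.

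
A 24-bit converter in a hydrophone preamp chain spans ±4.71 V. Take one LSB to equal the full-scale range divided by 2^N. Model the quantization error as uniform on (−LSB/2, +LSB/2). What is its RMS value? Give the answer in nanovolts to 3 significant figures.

162 nV

The full-scale span is 4.71 − (-4.71) = 9.42 V.
One LSB is 9.42 V / 16777216 = 0.56148 µV.
RMS of a uniform error over width LSB is LSB/√12 = 162 nV.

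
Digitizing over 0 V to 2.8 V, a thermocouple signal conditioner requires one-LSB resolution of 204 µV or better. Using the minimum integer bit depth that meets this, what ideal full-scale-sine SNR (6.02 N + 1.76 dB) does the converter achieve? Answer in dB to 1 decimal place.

86.0 dB

Span = 2.8 V.
Required number of levels: 2.8/204 µV = 13725; smallest N with 2^N ≥ that is 14.
Ideal SNR at N = 14: 6.02·14 + 1.76 = 86.0 dB.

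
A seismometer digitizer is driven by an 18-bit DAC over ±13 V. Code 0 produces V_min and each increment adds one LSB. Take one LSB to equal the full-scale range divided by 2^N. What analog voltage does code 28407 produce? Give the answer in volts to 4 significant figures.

-10.18 V

Span: 13 V − (-13 V) = 26 V. LSB = 26 V / 2^18.
V_out = V_min + code × LSB = -13 V + 28407 × 26 V / 262144
      = -13 V + 2.81747 V = -10.1825 V.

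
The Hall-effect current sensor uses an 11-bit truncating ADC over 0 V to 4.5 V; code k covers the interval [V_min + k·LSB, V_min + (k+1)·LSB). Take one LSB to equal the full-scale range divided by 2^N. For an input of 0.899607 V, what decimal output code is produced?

V_FS = 4.5 V. LSB = 4.5 V / 2^11 ≈ 2.197 mV.
(V_in − V_min) × 2^11/range = (0.899607 − (0)) × 2048/4.5 = 409.421.
Floor → code = 409.

409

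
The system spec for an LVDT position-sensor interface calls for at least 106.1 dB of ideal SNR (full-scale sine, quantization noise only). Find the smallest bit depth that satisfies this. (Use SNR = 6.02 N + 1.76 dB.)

6.02 N + 1.76 ≥ 106.1 gives N ≥ 17.332, so the minimum integer is 18.

18 bits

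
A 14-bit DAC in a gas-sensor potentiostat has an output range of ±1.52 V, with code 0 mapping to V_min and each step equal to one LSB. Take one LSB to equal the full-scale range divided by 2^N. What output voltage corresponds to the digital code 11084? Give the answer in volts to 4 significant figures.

Full-scale range = 1.52 V − (-1.52 V) = 3.04 V. LSB = 3.04 V / 2^14.
V_out = V_min + code × LSB = -1.52 V + 11084 × 3.04 V / 16384
      = -1.52 V + 2.05660 V = 0.536602 V.

0.5366 V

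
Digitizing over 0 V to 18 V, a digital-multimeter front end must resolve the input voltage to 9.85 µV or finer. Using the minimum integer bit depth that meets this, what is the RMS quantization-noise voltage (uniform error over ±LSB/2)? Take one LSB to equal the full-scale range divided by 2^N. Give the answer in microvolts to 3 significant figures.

Span = 18 V.
18 V / 9.85 µV = 1.827e6. Since 2^20 = 1048576 and 2^21 = 2097152, N = 21.
LSB = 18 V ÷ 2^21 = 18/2097152 V = 8.5831 µV.
V_rms = LSB/√12 = 2.48 µV.

2.48 µV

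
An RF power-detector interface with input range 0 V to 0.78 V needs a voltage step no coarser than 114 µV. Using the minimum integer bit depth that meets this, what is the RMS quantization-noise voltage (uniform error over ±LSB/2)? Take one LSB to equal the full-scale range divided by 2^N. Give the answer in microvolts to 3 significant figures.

27.5 µV

Span = 0.78 V.
Levels needed ≥ 0.78/114 µV = 6842. 2^13 = 8192 suffices, so N_min = 13.
One LSB is 0.78 V / 8192 = 95.215 µV.
σ_q = LSB/√12 = 95.215 µV/3.4641 = 27.5 µV.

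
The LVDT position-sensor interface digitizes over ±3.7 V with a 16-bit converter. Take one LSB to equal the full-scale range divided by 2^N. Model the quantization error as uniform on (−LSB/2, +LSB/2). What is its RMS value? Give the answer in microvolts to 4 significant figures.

32.60 µV

Range = 3.7 − (-3.7) = 7.4 V.
Step size = 7.4/65536 V = 112.915 µV.
σ_q = LSB/√12 = 112.915 µV/3.4641 = 32.60 µV.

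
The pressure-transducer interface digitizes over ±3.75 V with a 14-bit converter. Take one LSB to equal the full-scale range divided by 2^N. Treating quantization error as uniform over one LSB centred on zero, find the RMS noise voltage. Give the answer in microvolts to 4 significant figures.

Range = 3.75 − (-3.75) = 7.5 V.
Step size = 7.5/16384 V = 457.764 µV.
For a uniform distribution on [−LSB/2, +LSB/2], V_rms = LSB/√12 = 457.764 µV/3.4641 = 132.1 µV.

132.1 µV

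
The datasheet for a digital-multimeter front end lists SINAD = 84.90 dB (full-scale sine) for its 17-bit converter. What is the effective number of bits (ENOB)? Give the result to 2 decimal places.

ENOB = (84.90 − 1.76)/6.02 = 13.8106 bits.

13.81 bits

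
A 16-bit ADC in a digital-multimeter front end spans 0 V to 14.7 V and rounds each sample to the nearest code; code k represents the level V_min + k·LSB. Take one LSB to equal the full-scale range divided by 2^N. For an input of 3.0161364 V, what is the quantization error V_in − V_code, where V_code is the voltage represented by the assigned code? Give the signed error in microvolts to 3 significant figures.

−82.2 µV

Span = 14.7 V. LSB = 14.7 V / 2^16 ≈ 224.3 µV.
Position in LSBs: (3.0161364 − (0)) × 65536/14.7 = 13446.6337; rounding gives k = 13447.
Reconstructed level: 0 + 13447 × 14.7/65536 V = 3.0162185669 V.
V_in − V_code = 3.0161364 − (3.0162185669) = −82.2 µV.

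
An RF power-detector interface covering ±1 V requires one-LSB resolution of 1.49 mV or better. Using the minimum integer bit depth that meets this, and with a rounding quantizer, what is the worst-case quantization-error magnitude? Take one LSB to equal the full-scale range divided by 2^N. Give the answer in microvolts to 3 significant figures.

Full-scale range = 1 V − (-1 V) = 2 V.
2 V / 1.49 mV = 1342. Since 2^10 = 1024 and 2^11 = 2048, N = 11.
LSB = 2 V / 2^11 = 0.97656 mV.
Half an LSB is 488 µV.

488 µV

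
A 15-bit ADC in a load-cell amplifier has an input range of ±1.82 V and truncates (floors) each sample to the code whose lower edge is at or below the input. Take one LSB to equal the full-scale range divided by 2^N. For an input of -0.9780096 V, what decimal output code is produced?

7579

Full-scale range = 1.82 V − (-1.82 V) = 3.64 V. LSB = 3.64 V / 2^15 ≈ 111.1 µV.
code = ⌊(V_in − V_min)/LSB⌋ = ⌊(V_in − V_min) × 2^15 / range⌋
     = ⌊(-0.9780096 − (-1.82)) × 32768 / 3.64⌋ = ⌊0.8419904 × 32768/3.64⌋
     = ⌊7579.764⌋ = 7579.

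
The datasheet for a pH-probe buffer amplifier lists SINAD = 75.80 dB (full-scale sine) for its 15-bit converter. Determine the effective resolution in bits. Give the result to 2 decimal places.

12.30 bits

ENOB = (SINAD − 1.76) / 6.02 = (75.80 − 1.76) / 6.02 = 74.04 / 6.02 = 12.2990.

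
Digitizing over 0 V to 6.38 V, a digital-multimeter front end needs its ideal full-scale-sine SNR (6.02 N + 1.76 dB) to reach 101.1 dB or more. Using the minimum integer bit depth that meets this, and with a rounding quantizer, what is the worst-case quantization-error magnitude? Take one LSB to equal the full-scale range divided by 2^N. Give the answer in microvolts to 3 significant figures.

Span = 6.38 V.
Required N = ⌈(101.1 − 1.76)/6.02⌉ = ⌈16.502⌉ = 17.
LSB = 6.38 V / 2^17 = 48.676 µV.
Max error for round-to-nearest is LSB/2 = 24.3 µV.

24.3 µV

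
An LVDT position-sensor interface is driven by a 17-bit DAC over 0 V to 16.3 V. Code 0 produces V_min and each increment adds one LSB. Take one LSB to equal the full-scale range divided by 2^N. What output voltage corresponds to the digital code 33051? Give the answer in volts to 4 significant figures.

V_FS = 16.3 V. LSB = 16.3 V / 2^17.
V_out = 0 + 33051 × (16.3/131072) V
      = 0 V + 4.11019 V = 4.11019 V.

4.110 V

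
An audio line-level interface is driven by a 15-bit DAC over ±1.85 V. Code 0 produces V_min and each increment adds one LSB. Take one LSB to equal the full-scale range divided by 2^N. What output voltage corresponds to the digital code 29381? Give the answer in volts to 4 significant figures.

Range = 1.85 − (-1.85) = 3.7 V. LSB = 3.7 V / 2^15.
Output = V_min + (29381/32768) × range = -1.85 + 0.896637 × 3.7 V
      = -1.85 V + 3.31756 V = 1.46756 V.

1.468 V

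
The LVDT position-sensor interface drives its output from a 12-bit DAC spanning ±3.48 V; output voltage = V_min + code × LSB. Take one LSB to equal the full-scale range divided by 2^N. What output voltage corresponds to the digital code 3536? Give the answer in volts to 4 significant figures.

Span: 3.48 V − (-3.48 V) = 6.96 V. LSB = 6.96 V / 2^12.
Output = V_min + (3536/4096) × range = -3.48 + 0.863281 × 6.96 V
      = -3.48 + 6.00844 = 2.52844 V.

2.528 V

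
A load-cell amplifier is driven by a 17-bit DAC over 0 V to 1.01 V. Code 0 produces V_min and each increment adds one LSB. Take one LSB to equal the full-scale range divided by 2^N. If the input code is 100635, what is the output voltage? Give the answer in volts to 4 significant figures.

Full-scale range = 1.01 V. LSB = 1.01 V / 2^17.
V_out = 0 + 100635 × (1.01/131072) V
      = 0 + 0.775462 = 0.775462 V.

0.7755 V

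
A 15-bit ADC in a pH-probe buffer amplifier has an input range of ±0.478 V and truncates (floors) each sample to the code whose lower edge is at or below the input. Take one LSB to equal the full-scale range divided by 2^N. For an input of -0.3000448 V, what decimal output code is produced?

Span: 0.478 V − (-0.478 V) = 0.956 V. LSB = 0.956 V / 2^15 ≈ 29.17 µV.
(V_in − V_min) × 2^15/range = (-0.3000448 − (-0.478)) × 32768/0.956 = 6099.619.
Floor → code = 6099.

6099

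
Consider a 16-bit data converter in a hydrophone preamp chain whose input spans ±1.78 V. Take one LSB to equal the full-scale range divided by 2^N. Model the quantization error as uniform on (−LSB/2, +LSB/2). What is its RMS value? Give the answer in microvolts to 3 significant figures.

15.7 µV

Span: 1.78 V − (-1.78 V) = 3.56 V.
Step size = 3.56/65536 V = 54.321 µV.
σ_q = LSB/√12 = 54.321 µV/3.4641 = 15.7 µV.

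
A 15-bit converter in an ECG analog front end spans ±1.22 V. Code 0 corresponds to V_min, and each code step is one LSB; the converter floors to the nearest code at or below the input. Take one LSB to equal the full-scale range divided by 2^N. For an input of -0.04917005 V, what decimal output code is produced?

Range = 1.22 − (-1.22) = 2.44 V. LSB = 2.44 V / 2^15 ≈ 74.46 µV.
(V_in − V_min) × 2^15/range = (-0.04917005 − (-1.22)) × 32768/2.44 = 15723.670.
Floor → code = 15723.

15723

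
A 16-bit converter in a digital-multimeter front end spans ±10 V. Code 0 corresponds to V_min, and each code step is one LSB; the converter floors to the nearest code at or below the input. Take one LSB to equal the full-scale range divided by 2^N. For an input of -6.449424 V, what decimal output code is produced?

The full-scale span is 10 − (-10) = 20 V. LSB = 20 V / 2^16 ≈ 305.2 µV.
(V_in − V_min) × 2^16/range = (-6.449424 − (-10)) × 65536/20 = 11634.527.
Floor → code = 11634.

11634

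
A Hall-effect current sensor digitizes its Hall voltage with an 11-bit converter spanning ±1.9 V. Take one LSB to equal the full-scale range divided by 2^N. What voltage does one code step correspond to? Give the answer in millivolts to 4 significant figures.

1.855 mV

Full-scale range = 1.9 V − (-1.9 V) = 3.8 V.
2^11 = 2048 levels.
LSB = 3.8 V ÷ 2^11 = 3.8/2048 V = 1.855 mV.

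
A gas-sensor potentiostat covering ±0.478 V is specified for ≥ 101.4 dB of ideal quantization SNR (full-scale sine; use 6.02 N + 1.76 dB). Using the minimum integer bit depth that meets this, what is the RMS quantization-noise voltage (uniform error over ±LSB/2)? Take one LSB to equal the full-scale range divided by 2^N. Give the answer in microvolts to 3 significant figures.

2.11 µV

The full-scale span is 0.478 − (-0.478) = 0.956 V.
6.02 N + 1.76 ≥ 101.4 gives N ≥ 16.551, so the minimum integer is 17.
One LSB is 0.956 V / 131072 = 7.2937 µV.
σ_q = LSB/√12 = 7.2937 µV/3.4641 = 2.11 µV.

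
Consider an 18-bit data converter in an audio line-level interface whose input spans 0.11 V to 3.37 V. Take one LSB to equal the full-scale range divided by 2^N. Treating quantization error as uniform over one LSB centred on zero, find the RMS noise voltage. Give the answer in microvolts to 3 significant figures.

Range = 3.37 − (0.11) = 3.26 V.
LSB = 3.26 V / 2^18 = 12.436 µV.
RMS of a uniform error over width LSB is LSB/√12 = 3.59 µV.

3.59 µV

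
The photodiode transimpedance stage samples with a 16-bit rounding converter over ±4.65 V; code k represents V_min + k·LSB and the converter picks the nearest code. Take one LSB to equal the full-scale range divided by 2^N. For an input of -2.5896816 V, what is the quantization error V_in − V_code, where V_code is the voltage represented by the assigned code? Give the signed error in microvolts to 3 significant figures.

Range = 4.65 − (-4.65) = 9.3 V. LSB = 9.3 V / 2^16 ≈ 141.9 µV.
(-2.5896816 − (-4.65)) / LSB = 2.0603184 × 65536/9.3 = 14518.8201. Nearest integer: k = 14519.
Reconstructed level: -4.65 + 14519 × 9.3/65536 V = -2.5896560669 V.
V_in − V_code = -2.5896816 − (-2.5896560669) = −25.5 µV.

−25.5 µV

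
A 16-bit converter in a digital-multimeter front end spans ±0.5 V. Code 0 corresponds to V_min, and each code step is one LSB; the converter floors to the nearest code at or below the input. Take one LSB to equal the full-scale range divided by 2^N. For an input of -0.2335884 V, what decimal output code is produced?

17459

The full-scale span is 0.5 − (-0.5) = 1 V. LSB = 1 V / 2^16 ≈ 15.26 µV.
V_in − V_min = -0.2335884 − (-0.5) = 0.2664116 V.
Divide by LSB: 0.2664116 × 65536/1 = 17459.5506.
Truncating gives code 17459.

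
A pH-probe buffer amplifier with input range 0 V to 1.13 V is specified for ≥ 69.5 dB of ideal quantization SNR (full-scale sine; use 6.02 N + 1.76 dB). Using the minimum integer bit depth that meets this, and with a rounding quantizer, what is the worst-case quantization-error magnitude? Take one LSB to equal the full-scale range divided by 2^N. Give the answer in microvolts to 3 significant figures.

138 µV

Range is 1.13 V.
Solving 6.02 N ≥ 69.5 − 1.76: N ≥ 11.252. Round up → N = 12.
LSB = 1.13 V / 2^12 = 275.88 µV.
Half an LSB is 138 µV.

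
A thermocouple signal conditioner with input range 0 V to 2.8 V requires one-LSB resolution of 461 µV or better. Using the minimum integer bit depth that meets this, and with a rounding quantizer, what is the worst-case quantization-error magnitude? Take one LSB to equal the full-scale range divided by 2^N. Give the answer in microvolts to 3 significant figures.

171 µV

Full-scale range = 2.8 V.
Levels needed ≥ 2.8/461 µV = 6074. 2^13 = 8192 suffices, so N_min = 13.
LSB = 2.8 V ÷ 2^13 = 2.8/8192 V = 341.80 µV.
Max error for round-to-nearest is LSB/2 = 171 µV.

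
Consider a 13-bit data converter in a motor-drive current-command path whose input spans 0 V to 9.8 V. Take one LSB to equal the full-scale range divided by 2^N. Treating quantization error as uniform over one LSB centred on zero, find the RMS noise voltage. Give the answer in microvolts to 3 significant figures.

Range is 9.8 V.
LSB = 9.8 V / 2^13 = 1.1963 mV.
RMS of a uniform error over width LSB is LSB/√12 = 345 µV.

345 µV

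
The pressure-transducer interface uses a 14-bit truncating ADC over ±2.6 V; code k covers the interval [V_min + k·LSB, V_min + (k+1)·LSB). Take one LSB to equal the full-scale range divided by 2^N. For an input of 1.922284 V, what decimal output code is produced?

The full-scale span is 2.6 − (-2.6) = 5.2 V. LSB = 5.2 V / 2^14 ≈ 317.4 µV.
V_in − V_min = 1.922284 − (-2.6) = 4.522284 V.
Divide by LSB: 4.522284 × 16384/5.2 = 14248.6733.
Truncating gives code 14248.

14248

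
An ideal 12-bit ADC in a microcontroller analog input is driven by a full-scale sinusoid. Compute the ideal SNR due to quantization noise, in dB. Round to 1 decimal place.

For an ideal N-bit converter with full-scale sine input, SNR = 6.02 N + 1.76 dB. SNR = 6.02 × 12 + 1.76 = 72.24 + 1.76 = 74.00 dB.

74.0 dB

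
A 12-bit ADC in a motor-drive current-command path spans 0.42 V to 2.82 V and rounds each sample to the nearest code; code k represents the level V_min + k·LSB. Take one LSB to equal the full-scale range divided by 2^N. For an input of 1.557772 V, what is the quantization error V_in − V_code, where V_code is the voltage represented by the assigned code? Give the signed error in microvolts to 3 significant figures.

Full-scale range = 2.82 V − (0.42 V) = 2.4 V. LSB = 2.4 V / 2^12 ≈ 0.5859 mV.
(1.557772 − (0.42)) / LSB = 1.137772 × 4096/2.4 = 1941.7975. Nearest integer: k = 1942.
V_code = V_min + k × range/2^12 = 0.42 + 1942 × 2.4/4096 = 1.557890625 V.
e = 1.557772 − (1.557890625) = −119 µV.

−119 µV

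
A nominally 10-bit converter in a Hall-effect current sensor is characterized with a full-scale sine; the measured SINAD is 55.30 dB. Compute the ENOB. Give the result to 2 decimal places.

8.89 bits

Inverting SNR = 6.02 N + 1.76: N_eff = (55.30 − 1.76)/6.02 = 8.8937.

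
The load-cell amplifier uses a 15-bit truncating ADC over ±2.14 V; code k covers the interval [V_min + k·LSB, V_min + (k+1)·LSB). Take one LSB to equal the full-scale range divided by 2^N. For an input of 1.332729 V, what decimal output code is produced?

Full-scale range = 2.14 V − (-2.14 V) = 4.28 V. LSB = 4.28 V / 2^15 ≈ 130.6 µV.
code = ⌊(V_in − V_min)/LSB⌋ = ⌊(V_in − V_min) × 2^15 / range⌋
     = ⌊(1.332729 − (-2.14)) × 32768 / 4.28⌋ = ⌊3.472729 × 32768/4.28⌋
     = ⌊26587.473⌋ = 26587.

26587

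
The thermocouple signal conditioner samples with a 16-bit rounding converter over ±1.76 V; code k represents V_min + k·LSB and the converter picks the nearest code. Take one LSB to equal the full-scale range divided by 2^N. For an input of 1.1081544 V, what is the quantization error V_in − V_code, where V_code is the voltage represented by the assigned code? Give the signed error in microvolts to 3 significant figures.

Range = 1.76 − (-1.76) = 3.52 V. LSB = 3.52 V / 2^16 ≈ 53.71 µV.
(V_in − V_min)/LSB = (1.1081544 − (-1.76)) × 65536/3.52 = 53399.8201 → nearest code k = 53400.
Reconstructed level: -1.76 + 53400 × 3.52/65536 V = 1.1081640625 V.
e = 1.1081544 − (1.1081640625) = −9.66 µV.

−9.66 µV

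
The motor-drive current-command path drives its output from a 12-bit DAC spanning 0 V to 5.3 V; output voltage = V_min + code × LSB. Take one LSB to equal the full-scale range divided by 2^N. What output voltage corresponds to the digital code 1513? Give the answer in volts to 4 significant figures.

1.958 V

Span = 5.3 V. LSB = 5.3 V / 2^12.
V_out = 0 + 1513 × (5.3/4096) V
      = 0 + 1.95774 = 1.95774 V.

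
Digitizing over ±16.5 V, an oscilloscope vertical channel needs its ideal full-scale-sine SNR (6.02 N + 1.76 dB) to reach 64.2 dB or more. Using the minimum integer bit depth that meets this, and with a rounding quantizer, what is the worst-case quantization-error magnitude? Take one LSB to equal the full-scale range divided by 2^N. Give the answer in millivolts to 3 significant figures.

The full-scale span is 16.5 − (-16.5) = 33 V.
Solving 6.02 N ≥ 64.2 − 1.76: N ≥ 10.372. Round up → N = 11.
One LSB is 33 V / 2048 = 16.113 mV.
Max error for round-to-nearest is LSB/2 = 8.06 mV.

8.06 mV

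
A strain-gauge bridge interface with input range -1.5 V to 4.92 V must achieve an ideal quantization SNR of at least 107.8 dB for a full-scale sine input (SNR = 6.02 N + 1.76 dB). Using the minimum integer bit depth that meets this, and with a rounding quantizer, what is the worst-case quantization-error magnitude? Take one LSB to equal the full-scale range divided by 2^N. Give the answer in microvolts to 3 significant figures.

12.2 µV

Full-scale range = 4.92 V − (-1.5 V) = 6.42 V.
Required N = ⌈(107.8 − 1.76)/6.02⌉ = ⌈17.615⌉ = 18.
LSB = 6.42 V ÷ 2^18 = 6.42/262144 V = 24.490 µV.
Half an LSB is 12.2 µV.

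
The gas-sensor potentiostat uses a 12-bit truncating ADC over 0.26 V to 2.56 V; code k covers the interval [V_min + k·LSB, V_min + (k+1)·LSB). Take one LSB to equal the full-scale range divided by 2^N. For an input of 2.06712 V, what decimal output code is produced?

3218

Span: 2.56 V − (0.26 V) = 2.3 V. LSB = 2.3 V / 2^12 ≈ 0.5615 mV.
(V_in − V_min) × 2^12/range = (2.06712 − (0.26)) × 4096/2.3 = 3218.245.
Floor → code = 3218.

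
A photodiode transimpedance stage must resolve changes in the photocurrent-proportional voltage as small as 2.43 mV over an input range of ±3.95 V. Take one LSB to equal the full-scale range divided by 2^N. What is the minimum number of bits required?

Range = 3.95 − (-3.95) = 7.9 V.
Required number of levels: 7.9/2.43 mV = 3251.0; smallest N with 2^N ≥ that is 12.

12 bits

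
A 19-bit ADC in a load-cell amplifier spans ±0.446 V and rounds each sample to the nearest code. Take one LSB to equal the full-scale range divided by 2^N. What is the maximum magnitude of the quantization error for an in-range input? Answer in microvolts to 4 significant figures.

0.8507 µV

The full-scale span is 0.446 − (-0.446) = 0.892 V.
LSB = 0.892 V / 2^19 = 1.70135 µV.
|e|_max = LSB/2 = 0.8507 µV.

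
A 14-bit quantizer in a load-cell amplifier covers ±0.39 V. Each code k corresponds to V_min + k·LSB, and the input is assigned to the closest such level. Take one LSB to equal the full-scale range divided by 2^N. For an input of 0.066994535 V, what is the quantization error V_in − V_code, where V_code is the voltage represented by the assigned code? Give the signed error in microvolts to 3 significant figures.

+10.9 µV

The full-scale span is 0.39 − (-0.39) = 0.78 V. LSB = 0.78 V / 2^14 ≈ 47.61 µV.
(V_in − V_min)/LSB = (0.066994535 − (-0.39)) × 16384/0.78 = 9599.2288 → nearest code k = 9599.
Reconstructed level: -0.39 + 9599 × 0.78/16384 V = 0.066983642578 V.
e = 0.066994535 − (0.066983642578) = +10.9 µV.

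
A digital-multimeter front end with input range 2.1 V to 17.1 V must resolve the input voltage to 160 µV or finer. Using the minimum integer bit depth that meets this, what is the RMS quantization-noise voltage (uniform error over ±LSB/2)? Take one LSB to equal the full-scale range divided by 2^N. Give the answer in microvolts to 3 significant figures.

33.0 µV

Span: 17.1 V − (2.1 V) = 15 V.
Required number of levels: 15/160 µV = 93750; smallest N with 2^N ≥ that is 17.
Step size = 15/131072 V = 114.44 µV.
σ_q = LSB/√12 = 114.44 µV/3.4641 = 33.0 µV.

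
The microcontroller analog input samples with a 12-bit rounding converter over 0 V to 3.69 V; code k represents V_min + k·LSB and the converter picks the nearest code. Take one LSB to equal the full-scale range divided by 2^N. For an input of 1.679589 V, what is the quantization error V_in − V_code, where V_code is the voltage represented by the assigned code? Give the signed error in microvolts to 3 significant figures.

Span = 3.69 V. LSB = 3.69 V / 2^12 ≈ 0.9009 mV.
Position in LSBs: (1.679589 − (0)) × 4096/3.69 = 1864.3893; rounding gives k = 1864.
V_code = 0 + (1864/4096) × 3.69 = 1.679238281 V.
V_in − V_code = 1.679589 − (1.679238281) = +351 µV.

+351 µV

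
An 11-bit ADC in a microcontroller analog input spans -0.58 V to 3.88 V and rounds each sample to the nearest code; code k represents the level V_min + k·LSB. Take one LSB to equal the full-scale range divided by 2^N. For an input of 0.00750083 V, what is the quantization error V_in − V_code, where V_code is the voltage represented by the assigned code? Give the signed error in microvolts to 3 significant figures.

Range = 3.88 − (-0.58) = 4.46 V. LSB = 4.46 V / 2^11 ≈ 2.178 mV.
(V_in − V_min)/LSB = (0.00750083 − (-0.58)) × 2048/4.46 = 269.7762 → nearest code k = 270.
Reconstructed level: -0.58 + 270 × 4.46/2048 V = 0.007988281250 V.
V_in − V_code = 0.00750083 − (0.007988281250) = −487 µV.

−487 µV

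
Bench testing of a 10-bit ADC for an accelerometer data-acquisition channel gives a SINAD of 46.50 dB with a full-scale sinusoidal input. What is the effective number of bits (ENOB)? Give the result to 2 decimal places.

7.43 bits

(46.50 − 1.76) / 6.02 = 44.74/6.02 = 7.4319 effective bits.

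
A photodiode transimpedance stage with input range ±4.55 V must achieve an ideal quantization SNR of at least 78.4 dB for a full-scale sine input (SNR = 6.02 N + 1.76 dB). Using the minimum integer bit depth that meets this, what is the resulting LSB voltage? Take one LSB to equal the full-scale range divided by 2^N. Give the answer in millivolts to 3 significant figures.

1.11 mV

The full-scale span is 4.55 − (-4.55) = 9.1 V.
Solving 6.02 N ≥ 78.4 − 1.76: N ≥ 12.731. Round up → N = 13.
Step size = 9.1/8192 V = 1.11 mV.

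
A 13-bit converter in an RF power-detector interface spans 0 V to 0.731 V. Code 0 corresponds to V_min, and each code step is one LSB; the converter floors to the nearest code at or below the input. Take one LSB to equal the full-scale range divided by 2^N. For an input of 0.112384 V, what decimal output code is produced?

1259

Full-scale range = 0.731 V. LSB = 0.731 V / 2^13 ≈ 89.23 µV.
V_in − V_min = 0.112384 − (0) = 0.112384 V.
Divide by LSB: 0.112384 × 8192/0.731 = 1259.4388.
Truncating gives code 1259.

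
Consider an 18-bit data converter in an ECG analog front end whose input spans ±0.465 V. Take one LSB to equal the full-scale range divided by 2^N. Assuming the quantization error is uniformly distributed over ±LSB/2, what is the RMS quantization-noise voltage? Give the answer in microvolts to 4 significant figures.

Full-scale range = 0.465 V − (-0.465 V) = 0.93 V.
One LSB is 0.93 V / 262144 = 3.54767 µV.
σ_q = LSB/√12 = 3.54767 µV/3.4641 = 1.024 µV.

1.024 µV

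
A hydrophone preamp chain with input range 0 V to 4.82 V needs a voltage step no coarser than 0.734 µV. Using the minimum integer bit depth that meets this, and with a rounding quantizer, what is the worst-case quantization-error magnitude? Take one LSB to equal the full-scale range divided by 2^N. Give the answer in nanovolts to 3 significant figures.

287 nV

Range is 4.82 V.
4.82 V / 0.734 µV = 6.567e6. Since 2^22 = 4194304 and 2^23 = 8388608, N = 23.
Step size = 4.82/8388608 V = 0.57459 µV.
Max error for round-to-nearest is LSB/2 = 287 nV.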